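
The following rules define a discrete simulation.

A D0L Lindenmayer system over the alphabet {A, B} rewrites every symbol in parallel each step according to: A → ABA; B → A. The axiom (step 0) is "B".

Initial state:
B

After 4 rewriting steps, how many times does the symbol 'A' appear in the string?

t=0: B
t=1: A
t=2: ABA
t=3: ABAAABA
t=4: ABAAABAABAABAAABA

12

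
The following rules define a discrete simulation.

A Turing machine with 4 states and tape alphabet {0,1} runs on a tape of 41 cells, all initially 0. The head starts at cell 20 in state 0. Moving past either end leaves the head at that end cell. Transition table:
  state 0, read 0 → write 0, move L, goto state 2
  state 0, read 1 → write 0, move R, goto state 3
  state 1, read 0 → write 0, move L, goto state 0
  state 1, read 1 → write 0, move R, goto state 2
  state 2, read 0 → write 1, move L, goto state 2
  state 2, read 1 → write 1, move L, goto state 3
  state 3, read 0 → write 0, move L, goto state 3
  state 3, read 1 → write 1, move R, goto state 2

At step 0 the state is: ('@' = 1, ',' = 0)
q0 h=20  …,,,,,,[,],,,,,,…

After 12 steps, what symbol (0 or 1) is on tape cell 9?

k=0  q0 h=20  …,,,,,,[,],,,,,,…
k=1  q2 h=19  …,,,,,,[,],,,,,,…
k=2  q2 h=18  …,,,,,,[,]@,,,,,…
k=3  q2 h=17  …,,,,,,[,]@@,,,,…
k=4  q2 h=16  …,,,,,,[,]@@@,,,…
k=5  q2 h=15  …,,,,,,[,]@@@@,,…
k=6  q2 h=14  …,,,,,,[,]@@@@@,…
k=7  q2 h=13  …,,,,,,[,]@@@@@@…
k=8  q2 h=12  …,,,,,,[,]@@@@@@…
k=9  q2 h=11  …,,,,,,[,]@@@@@@…
k=10  q2 h=10  …,,,,,,[,]@@@@@@…
k=11  q2 h= 9  …,,,,,,[,]@@@@@@…
k=12  q2 h= 8  …,,,,,,[,]@@@@@@…

1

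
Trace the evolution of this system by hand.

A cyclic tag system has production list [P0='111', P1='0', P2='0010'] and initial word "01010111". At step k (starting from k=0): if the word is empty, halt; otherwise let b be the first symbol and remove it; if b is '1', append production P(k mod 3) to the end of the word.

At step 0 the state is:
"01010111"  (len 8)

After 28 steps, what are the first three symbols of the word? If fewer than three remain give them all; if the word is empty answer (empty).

gen 0: "01010111"  (len 8)
gen 1: "1010111"  (len 7)
gen 2: "0101110"  (len 7)
gen 3: "101110"  (len 6)
gen 4: "01110111"  (len 8)
gen 5: "1110111"  (len 7)
gen 6: "1101110010"  (len 10)
gen 7: "101110010111"  (len 12)
gen 8: "011100101110"  (len 12)
gen 9: "11100101110"  (len 11)
gen 10: "1100101110111"  (len 13)
gen 11: "1001011101110"  (len 13)
gen 12: "0010111011100010"  (len 16)
gen 13: "010111011100010"  (len 15)
gen 14: "10111011100010"  (len 14)
gen 15: "01110111000100010"  (len 17)
gen 16: "1110111000100010"  (len 16)
gen 17: "1101110001000100"  (len 16)
gen 18: "1011100010001000010"  (len 19)
gen 19: "011100010001000010111"  (len 21)
gen 20: "11100010001000010111"  (len 20)
gen 21: "11000100010000101110010"  (len 23)
gen 22: "1000100010000101110010111"  (len 25)
gen 23: "0001000100001011100101110"  (len 25)
gen 24: "001000100001011100101110"  (len 24)
gen 25: "01000100001011100101110"  (len 23)
gen 26: "1000100001011100101110"  (len 22)
gen 27: "0001000010111001011100010"  (len 25)
gen 28: "001000010111001011100010"  (len 24)

001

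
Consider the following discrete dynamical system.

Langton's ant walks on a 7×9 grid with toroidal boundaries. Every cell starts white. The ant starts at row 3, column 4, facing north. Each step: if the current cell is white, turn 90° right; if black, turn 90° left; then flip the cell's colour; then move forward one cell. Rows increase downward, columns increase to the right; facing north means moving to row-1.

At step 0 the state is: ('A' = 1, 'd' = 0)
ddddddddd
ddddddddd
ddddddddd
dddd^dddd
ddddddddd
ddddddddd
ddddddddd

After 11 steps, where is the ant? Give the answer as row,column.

4,2

0) ddddddddd
ddddddddd
ddddddddd
dddd^dddd
ddddddddd
ddddddddd
ddddddddd
1) ddddddddd
ddddddddd
ddddddddd
ddddA>ddd
ddddddddd
ddddddddd
ddddddddd
2) ddddddddd
ddddddddd
ddddddddd
ddddAAddd
dddddvddd
ddddddddd
ddddddddd
3) ddddddddd
ddddddddd
ddddddddd
ddddAAddd
dddd<Addd
ddddddddd
ddddddddd
4) ddddddddd
ddddddddd
ddddddddd
dddd^Addd
ddddAAddd
ddddddddd
ddddddddd
5) ddddddddd
ddddddddd
ddddddddd
ddd<dAddd
ddddAAddd
ddddddddd
ddddddddd
6) ddddddddd
ddddddddd
ddd^ddddd
dddAdAddd
ddddAAddd
ddddddddd
ddddddddd
7) ddddddddd
ddddddddd
dddA>dddd
dddAdAddd
ddddAAddd
ddddddddd
ddddddddd
8) ddddddddd
ddddddddd
dddAAdddd
dddAvAddd
ddddAAddd
ddddddddd
ddddddddd
9) ddddddddd
ddddddddd
dddAAdddd
ddd<AAddd
ddddAAddd
ddddddddd
ddddddddd
10) ddddddddd
ddddddddd
dddAAdddd
ddddAAddd
dddvAAddd
ddddddddd
ddddddddd
11) ddddddddd
ddddddddd
dddAAdddd
ddddAAddd
dd<AAAddd
ddddddddd
ddddddddd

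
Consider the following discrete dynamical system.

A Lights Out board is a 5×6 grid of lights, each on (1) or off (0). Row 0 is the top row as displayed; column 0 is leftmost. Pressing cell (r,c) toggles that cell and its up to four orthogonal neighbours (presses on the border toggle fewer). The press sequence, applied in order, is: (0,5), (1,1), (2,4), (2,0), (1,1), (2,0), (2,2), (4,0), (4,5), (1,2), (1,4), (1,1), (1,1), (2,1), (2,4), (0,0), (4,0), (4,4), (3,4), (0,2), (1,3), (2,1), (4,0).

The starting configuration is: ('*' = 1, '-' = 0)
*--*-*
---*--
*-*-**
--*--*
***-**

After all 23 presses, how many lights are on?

t=0: *--*-*
---*--
*-*-**
--*--*
***-**
t=1: *--**-
---*-*
*-*-**
--*--*
***-**
t=2: **-**-
****-*
***-**
--*--*
***-**
t=3: **-**-
******
****--
--*-**
***-**
t=4: **-**-
-*****
--**--
*-*-**
***-**
t=5: *--**-
*--***
-***--
*-*-**
***-**
t=6: *--**-
---***
*-**--
--*-**
***-**
t=7: *--**-
--****
**----
----**
***-**
t=8: *--**-
--****
**----
*---**
--*-**
t=9: *--**-
--****
**----
*---*-
--*---
t=10: *-***-
-*--**
***---
*---*-
--*---
t=11: *-**--
-*-*--
***-*-
*---*-
--*---
t=12: ****--
*-**--
*-*-*-
*---*-
--*---
t=13: *-**--
-*-*--
***-*-
*---*-
--*---
t=14: *-**--
---*--
----*-
**--*-
--*---
t=15: *-**--
---**-
---*-*
**----
--*---
t=16: -***--
*--**-
---*-*
**----
--*---
t=17: -***--
*--**-
---*-*
-*----
***---
t=18: -***--
*--**-
---*-*
-*--*-
******
t=19: -***--
*--**-
---***
-*-*-*
****-*
t=20: ------
*-***-
---***
-*-*-*
****-*
t=21: ---*--
*-----
----**
-*-*-*
****-*
t=22: ---*--
**----
***-**
---*-*
****-*
t=23: ---*--
**----
***-**
*--*-*
--**-*

14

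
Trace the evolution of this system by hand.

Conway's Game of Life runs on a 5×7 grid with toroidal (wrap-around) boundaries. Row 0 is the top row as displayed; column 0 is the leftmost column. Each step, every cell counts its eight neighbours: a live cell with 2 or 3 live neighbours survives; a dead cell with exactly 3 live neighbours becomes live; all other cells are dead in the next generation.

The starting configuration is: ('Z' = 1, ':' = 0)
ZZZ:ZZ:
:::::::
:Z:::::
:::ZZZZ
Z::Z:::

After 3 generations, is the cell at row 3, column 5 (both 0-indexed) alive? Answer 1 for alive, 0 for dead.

0

k=0  ZZZ:ZZ:
:::::::
:Z:::::
:::ZZZZ
Z::Z:::
k=1  ZZZZZ:Z
Z:Z::::
::::ZZ:
Z:ZZZZZ
Z::::::
k=2  ::ZZ::Z
Z:Z::::
Z:Z::::
ZZ:Z:::
:::::::
k=3  :ZZZ:::
Z:Z:::Z
Z:ZZ::Z
ZZZ::::
ZZ:Z:::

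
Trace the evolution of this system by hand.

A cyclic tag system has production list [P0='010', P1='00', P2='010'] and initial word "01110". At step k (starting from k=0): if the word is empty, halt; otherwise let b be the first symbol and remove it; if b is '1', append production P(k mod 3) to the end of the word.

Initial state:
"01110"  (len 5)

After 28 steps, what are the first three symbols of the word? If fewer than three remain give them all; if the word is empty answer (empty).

010

gen 0: "01110"  (len 5)
gen 1: "1110"  (len 4)
gen 2: "11000"  (len 5)
gen 3: "1000010"  (len 7)
gen 4: "000010010"  (len 9)
gen 5: "00010010"  (len 8)
gen 6: "0010010"  (len 7)
gen 7: "010010"  (len 6)
gen 8: "10010"  (len 5)
gen 9: "0010010"  (len 7)
gen 10: "010010"  (len 6)
gen 11: "10010"  (len 5)
gen 12: "0010010"  (len 7)
gen 13: "010010"  (len 6)
gen 14: "10010"  (len 5)
gen 15: "0010010"  (len 7)
gen 16: "010010"  (len 6)
gen 17: "10010"  (len 5)
gen 18: "0010010"  (len 7)
gen 19: "010010"  (len 6)
gen 20: "10010"  (len 5)
gen 21: "0010010"  (len 7)
gen 22: "010010"  (len 6)
gen 23: "10010"  (len 5)
gen 24: "0010010"  (len 7)
gen 25: "010010"  (len 6)
gen 26: "10010"  (len 5)
gen 27: "0010010"  (len 7)
gen 28: "010010"  (len 6)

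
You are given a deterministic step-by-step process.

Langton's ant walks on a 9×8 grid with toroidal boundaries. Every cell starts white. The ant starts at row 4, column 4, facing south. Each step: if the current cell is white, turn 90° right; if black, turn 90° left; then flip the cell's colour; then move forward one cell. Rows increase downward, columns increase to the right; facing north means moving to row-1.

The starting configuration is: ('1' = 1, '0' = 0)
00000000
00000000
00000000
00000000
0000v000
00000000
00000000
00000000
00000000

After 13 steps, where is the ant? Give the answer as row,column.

4,5

gen 0: 00000000
00000000
00000000
00000000
0000v000
00000000
00000000
00000000
00000000
gen 1: 00000000
00000000
00000000
00000000
000<1000
00000000
00000000
00000000
00000000
gen 2: 00000000
00000000
00000000
000^0000
00011000
00000000
00000000
00000000
00000000
gen 3: 00000000
00000000
00000000
0001>000
00011000
00000000
00000000
00000000
00000000
gen 4: 00000000
00000000
00000000
00011000
0001v000
00000000
00000000
00000000
00000000
gen 5: 00000000
00000000
00000000
00011000
00010>00
00000000
00000000
00000000
00000000
gen 6: 00000000
00000000
00000000
00011000
00010100
00000v00
00000000
00000000
00000000
gen 7: 00000000
00000000
00000000
00011000
00010100
0000<100
00000000
00000000
00000000
gen 8: 00000000
00000000
00000000
00011000
0001^100
00001100
00000000
00000000
00000000
gen 9: 00000000
00000000
00000000
00011000
00011>00
00001100
00000000
00000000
00000000
gen 10: 00000000
00000000
00000000
00011^00
00011000
00001100
00000000
00000000
00000000
gen 11: 00000000
00000000
00000000
000111>0
00011000
00001100
00000000
00000000
00000000
gen 12: 00000000
00000000
00000000
00011110
000110v0
00001100
00000000
00000000
00000000
gen 13: 00000000
00000000
00000000
00011110
00011<10
00001100
00000000
00000000
00000000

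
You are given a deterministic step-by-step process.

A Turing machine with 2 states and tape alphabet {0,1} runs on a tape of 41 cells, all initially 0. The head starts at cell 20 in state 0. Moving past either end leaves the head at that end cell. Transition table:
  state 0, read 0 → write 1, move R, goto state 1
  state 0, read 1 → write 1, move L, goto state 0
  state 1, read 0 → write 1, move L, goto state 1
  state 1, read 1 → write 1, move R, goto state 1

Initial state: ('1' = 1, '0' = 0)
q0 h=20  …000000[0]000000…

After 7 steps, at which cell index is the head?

23

k=0  q0 h=20  …000000[0]000000…
k=1  q1 h=21  …000001[0]000000…
k=2  q1 h=20  …000000[1]100000…
k=3  q1 h=21  …000001[1]000000…
k=4  q1 h=22  …000011[0]000000…
k=5  q1 h=21  …000001[1]100000…
k=6  q1 h=22  …000011[1]000000…
k=7  q1 h=23  …000111[0]000000…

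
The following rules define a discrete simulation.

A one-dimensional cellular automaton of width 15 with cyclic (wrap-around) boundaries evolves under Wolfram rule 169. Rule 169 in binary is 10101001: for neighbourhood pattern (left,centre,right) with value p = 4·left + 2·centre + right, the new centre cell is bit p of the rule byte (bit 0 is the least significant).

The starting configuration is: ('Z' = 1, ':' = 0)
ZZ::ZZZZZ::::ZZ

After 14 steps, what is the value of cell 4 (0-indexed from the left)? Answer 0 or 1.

0

0) ZZ::ZZZZZ::::ZZ
1) Z:::ZZZZ::ZZ:ZZ
2) ::Z:ZZZ:::Z:ZZZ
3) :::ZZZ::Z::ZZZ:
4) ZZ:ZZ::::::ZZ::
5) Z:ZZ::ZZZZ:Z:::
6) :ZZ:::ZZZ:Z::Z:
7) :Z::Z:ZZ:Z:::::
8) :::::ZZ:Z::ZZZZ
9) :ZZZ:Z:Z:::ZZZ:
10) :ZZ:Z:Z::Z:ZZ::
11) :Z:Z:Z::::ZZ::Z
12) Z:Z:Z::ZZ:Z::::
13) :Z:Z:::Z:Z::ZZ:
14) ::Z::Z::Z:::Z::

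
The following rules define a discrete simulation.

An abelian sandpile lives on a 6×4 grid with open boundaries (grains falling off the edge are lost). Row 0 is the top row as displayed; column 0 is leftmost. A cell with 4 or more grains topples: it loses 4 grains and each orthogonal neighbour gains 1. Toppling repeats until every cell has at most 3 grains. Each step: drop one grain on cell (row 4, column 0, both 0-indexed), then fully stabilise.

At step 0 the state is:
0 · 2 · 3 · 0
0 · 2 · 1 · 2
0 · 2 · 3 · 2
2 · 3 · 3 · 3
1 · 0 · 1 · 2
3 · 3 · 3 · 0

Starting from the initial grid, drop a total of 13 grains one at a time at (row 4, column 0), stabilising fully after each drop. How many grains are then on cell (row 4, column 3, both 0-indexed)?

gen 0: 0 · 2 · 3 · 0
0 · 2 · 1 · 2
0 · 2 · 3 · 2
2 · 3 · 3 · 3
1 · 0 · 1 · 2
3 · 3 · 3 · 0
gen 1: 0 · 2 · 3 · 0
0 · 2 · 1 · 2
0 · 2 · 3 · 2
2 · 3 · 3 · 3
2 · 0 · 1 · 2
3 · 3 · 3 · 0
gen 2: 0 · 2 · 3 · 0
0 · 2 · 1 · 2
0 · 2 · 3 · 2
2 · 3 · 3 · 3
3 · 0 · 1 · 2
3 · 3 · 3 · 0
gen 3: 0 · 2 · 3 · 0
0 · 2 · 1 · 2
0 · 2 · 3 · 2
3 · 3 · 3 · 3
1 · 2 · 2 · 2
1 · 1 · 0 · 1
gen 4: 0 · 2 · 3 · 0
0 · 2 · 1 · 2
0 · 2 · 3 · 2
3 · 3 · 3 · 3
2 · 2 · 2 · 2
1 · 1 · 0 · 1
gen 5: 0 · 2 · 3 · 0
0 · 2 · 1 · 2
0 · 2 · 3 · 2
3 · 3 · 3 · 3
3 · 2 · 2 · 2
1 · 1 · 0 · 1
gen 6: 0 · 2 · 3 · 0
0 · 3 · 2 · 3
2 · 0 · 2 · 0
1 · 3 · 3 · 2
2 · 1 · 1 · 0
2 · 2 · 1 · 2
gen 7: 0 · 2 · 3 · 0
0 · 3 · 2 · 3
2 · 0 · 2 · 0
1 · 3 · 3 · 2
3 · 1 · 1 · 0
2 · 2 · 1 · 2
gen 8: 0 · 2 · 3 · 0
0 · 3 · 2 · 3
2 · 0 · 2 · 0
2 · 3 · 3 · 2
0 · 2 · 1 · 0
3 · 2 · 1 · 2
gen 9: 0 · 2 · 3 · 0
0 · 3 · 2 · 3
2 · 0 · 2 · 0
2 · 3 · 3 · 2
1 · 2 · 1 · 0
3 · 2 · 1 · 2
gen 10: 0 · 2 · 3 · 0
0 · 3 · 2 · 3
2 · 0 · 2 · 0
2 · 3 · 3 · 2
2 · 2 · 1 · 0
3 · 2 · 1 · 2
gen 11: 0 · 2 · 3 · 0
0 · 3 · 2 · 3
2 · 0 · 2 · 0
2 · 3 · 3 · 2
3 · 2 · 1 · 0
3 · 2 · 1 · 2
gen 12: 0 · 2 · 3 · 0
0 · 3 · 2 · 3
2 · 0 · 2 · 0
3 · 3 · 3 · 2
1 · 3 · 1 · 0
0 · 3 · 1 · 2
gen 13: 0 · 2 · 3 · 0
0 · 3 · 2 · 3
2 · 0 · 2 · 0
3 · 3 · 3 · 2
2 · 3 · 1 · 0
0 · 3 · 1 · 2

0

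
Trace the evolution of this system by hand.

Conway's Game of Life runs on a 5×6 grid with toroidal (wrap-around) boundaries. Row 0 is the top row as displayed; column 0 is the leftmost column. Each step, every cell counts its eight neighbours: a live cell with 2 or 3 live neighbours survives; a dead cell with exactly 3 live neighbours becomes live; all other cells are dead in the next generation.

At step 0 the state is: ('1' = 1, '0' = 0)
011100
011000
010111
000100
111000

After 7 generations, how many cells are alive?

1

step 0: 011100
011000
010111
000100
111000
step 1: 000100
000000
110110
000101
100000
step 2: 000000
001110
101111
011101
000010
step 3: 000010
011000
100000
010000
001110
step 4: 010010
010000
101000
011100
001110
step 5: 010010
111000
100100
000010
000010
step 6: 111101
101101
101101
000111
000111
step 7: 000000
000000
000000
000000
010000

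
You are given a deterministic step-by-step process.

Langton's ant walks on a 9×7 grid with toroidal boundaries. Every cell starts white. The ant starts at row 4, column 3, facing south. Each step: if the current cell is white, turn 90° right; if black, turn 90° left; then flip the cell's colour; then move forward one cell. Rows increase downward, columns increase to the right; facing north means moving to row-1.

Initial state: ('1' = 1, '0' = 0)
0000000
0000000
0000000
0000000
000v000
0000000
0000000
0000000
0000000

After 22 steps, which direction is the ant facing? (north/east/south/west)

[0] 0000000
0000000
0000000
0000000
000v000
0000000
0000000
0000000
0000000
[1] 0000000
0000000
0000000
0000000
00<1000
0000000
0000000
0000000
0000000
[2] 0000000
0000000
0000000
00^0000
0011000
0000000
0000000
0000000
0000000
[3] 0000000
0000000
0000000
001>000
0011000
0000000
0000000
0000000
0000000
[4] 0000000
0000000
0000000
0011000
001v000
0000000
0000000
0000000
0000000
[5] 0000000
0000000
0000000
0011000
0010>00
0000000
0000000
0000000
0000000
[6] 0000000
0000000
0000000
0011000
0010100
0000v00
0000000
0000000
0000000
[7] 0000000
0000000
0000000
0011000
0010100
000<100
0000000
0000000
0000000
[8] 0000000
0000000
0000000
0011000
001^100
0001100
0000000
0000000
0000000
[9] 0000000
0000000
0000000
0011000
0011>00
0001100
0000000
0000000
0000000
[10] 0000000
0000000
0000000
0011^00
0011000
0001100
0000000
0000000
0000000
[11] 0000000
0000000
0000000
00111>0
0011000
0001100
0000000
0000000
0000000
[12] 0000000
0000000
0000000
0011110
00110v0
0001100
0000000
0000000
0000000
[13] 0000000
0000000
0000000
0011110
0011<10
0001100
0000000
0000000
0000000
[14] 0000000
0000000
0000000
0011^10
0011110
0001100
0000000
0000000
0000000
[15] 0000000
0000000
0000000
001<010
0011110
0001100
0000000
0000000
0000000
[16] 0000000
0000000
0000000
0010010
001v110
0001100
0000000
0000000
0000000
[17] 0000000
0000000
0000000
0010010
0010>10
0001100
0000000
0000000
0000000
[18] 0000000
0000000
0000000
0010^10
0010010
0001100
0000000
0000000
0000000
[19] 0000000
0000000
0000000
00101>0
0010010
0001100
0000000
0000000
0000000
[20] 0000000
0000000
00000^0
0010100
0010010
0001100
0000000
0000000
0000000
[21] 0000000
0000000
000001>
0010100
0010010
0001100
0000000
0000000
0000000
[22] 0000000
0000000
0000011
001010v
0010010
0001100
0000000
0000000
0000000

south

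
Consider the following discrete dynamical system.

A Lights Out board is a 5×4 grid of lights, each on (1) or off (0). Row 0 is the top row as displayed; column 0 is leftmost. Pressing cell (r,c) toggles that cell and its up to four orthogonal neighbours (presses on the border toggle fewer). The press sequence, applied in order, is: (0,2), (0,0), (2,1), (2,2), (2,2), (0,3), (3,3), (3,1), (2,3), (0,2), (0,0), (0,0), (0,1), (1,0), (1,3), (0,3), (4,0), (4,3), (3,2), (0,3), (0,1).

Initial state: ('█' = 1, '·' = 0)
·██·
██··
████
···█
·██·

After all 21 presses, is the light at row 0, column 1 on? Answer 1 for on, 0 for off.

0) ·██·
██··
████
···█
·██·
1) ···█
███·
████
···█
·██·
2) ██·█
·██·
████
···█
·██·
3) ██·█
··█·
···█
·█·█
·██·
4) ██·█
····
·██·
·███
·██·
5) ██·█
··█·
···█
·█·█
·██·
6) ███·
··██
···█
·█·█
·██·
7) ███·
··██
····
·██·
·███
8) ███·
··██
·█··
█···
··██
9) ███·
··█·
·███
█··█
··██
10) █··█
····
·███
█··█
··██
11) ·█·█
█···
·███
█··█
··██
12) █··█
····
·███
█··█
··██
13) ·███
·█··
·███
█··█
··██
14) ████
█···
████
█··█
··██
15) ███·
█·██
███·
█··█
··██
16) ██·█
█·█·
███·
█··█
··██
17) ██·█
█·█·
███·
···█
████
18) ██·█
█·█·
███·
····
██··
19) ██·█
█·█·
██··
·███
███·
20) ███·
█·██
██··
·███
███·
21) ····
████
██··
·███
███·

0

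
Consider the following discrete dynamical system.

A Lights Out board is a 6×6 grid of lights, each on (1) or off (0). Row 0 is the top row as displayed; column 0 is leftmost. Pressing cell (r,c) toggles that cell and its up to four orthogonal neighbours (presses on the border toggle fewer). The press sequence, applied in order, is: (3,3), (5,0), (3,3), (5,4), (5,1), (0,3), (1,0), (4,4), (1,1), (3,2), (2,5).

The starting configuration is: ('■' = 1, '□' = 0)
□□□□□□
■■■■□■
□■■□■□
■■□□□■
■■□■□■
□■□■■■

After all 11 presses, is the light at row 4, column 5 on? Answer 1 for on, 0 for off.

k=0  □□□□□□
■■■■□■
□■■□■□
■■□□□■
■■□■□■
□■□■■■
k=1  □□□□□□
■■■■□■
□■■■■□
■■■■■■
■■□□□■
□■□■■■
k=2  □□□□□□
■■■■□■
□■■■■□
■■■■■■
□■□□□■
■□□■■■
k=3  □□□□□□
■■■■□■
□■■□■□
■■□□□■
□■□■□■
■□□■■■
k=4  □□□□□□
■■■■□■
□■■□■□
■■□□□■
□■□■■■
■□□□□□
k=5  □□□□□□
■■■■□■
□■■□■□
■■□□□■
□□□■■■
□■■□□□
k=6  □□■■■□
■■■□□■
□■■□■□
■■□□□■
□□□■■■
□■■□□□
k=7  ■□■■■□
□□■□□■
■■■□■□
■■□□□■
□□□■■■
□■■□□□
k=8  ■□■■■□
□□■□□■
■■■□■□
■■□□■■
□□□□□□
□■■□■□
k=9  ■■■■■□
■■□□□■
■□■□■□
■■□□■■
□□□□□□
□■■□■□
k=10  ■■■■■□
■■□□□■
■□□□■□
■□■■■■
□□■□□□
□■■□■□
k=11  ■■■■■□
■■□□□□
■□□□□■
■□■■■□
□□■□□□
□■■□■□

0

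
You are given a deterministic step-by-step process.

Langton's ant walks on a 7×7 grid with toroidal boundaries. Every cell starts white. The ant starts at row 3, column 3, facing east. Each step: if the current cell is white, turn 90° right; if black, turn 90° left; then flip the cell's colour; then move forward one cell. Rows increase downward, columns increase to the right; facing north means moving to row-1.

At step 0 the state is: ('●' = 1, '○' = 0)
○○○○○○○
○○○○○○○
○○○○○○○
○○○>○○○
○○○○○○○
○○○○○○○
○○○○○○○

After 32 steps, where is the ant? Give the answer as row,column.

[0] ○○○○○○○
○○○○○○○
○○○○○○○
○○○>○○○
○○○○○○○
○○○○○○○
○○○○○○○
[1] ○○○○○○○
○○○○○○○
○○○○○○○
○○○●○○○
○○○v○○○
○○○○○○○
○○○○○○○
[2] ○○○○○○○
○○○○○○○
○○○○○○○
○○○●○○○
○○<●○○○
○○○○○○○
○○○○○○○
[3] ○○○○○○○
○○○○○○○
○○○○○○○
○○^●○○○
○○●●○○○
○○○○○○○
○○○○○○○
[4] ○○○○○○○
○○○○○○○
○○○○○○○
○○●>○○○
○○●●○○○
○○○○○○○
○○○○○○○
[5] ○○○○○○○
○○○○○○○
○○○^○○○
○○●○○○○
○○●●○○○
○○○○○○○
○○○○○○○
[6] ○○○○○○○
○○○○○○○
○○○●>○○
○○●○○○○
○○●●○○○
○○○○○○○
○○○○○○○
[7] ○○○○○○○
○○○○○○○
○○○●●○○
○○●○v○○
○○●●○○○
○○○○○○○
○○○○○○○
[8] ○○○○○○○
○○○○○○○
○○○●●○○
○○●<●○○
○○●●○○○
○○○○○○○
○○○○○○○
[9] ○○○○○○○
○○○○○○○
○○○^●○○
○○●●●○○
○○●●○○○
○○○○○○○
○○○○○○○
[10] ○○○○○○○
○○○○○○○
○○<○●○○
○○●●●○○
○○●●○○○
○○○○○○○
○○○○○○○
[11] ○○○○○○○
○○^○○○○
○○●○●○○
○○●●●○○
○○●●○○○
○○○○○○○
○○○○○○○
[12] ○○○○○○○
○○●>○○○
○○●○●○○
○○●●●○○
○○●●○○○
○○○○○○○
○○○○○○○
[13] ○○○○○○○
○○●●○○○
○○●v●○○
○○●●●○○
○○●●○○○
○○○○○○○
○○○○○○○
[14] ○○○○○○○
○○●●○○○
○○<●●○○
○○●●●○○
○○●●○○○
○○○○○○○
○○○○○○○
[15] ○○○○○○○
○○●●○○○
○○○●●○○
○○v●●○○
○○●●○○○
○○○○○○○
○○○○○○○
[16] ○○○○○○○
○○●●○○○
○○○●●○○
○○○>●○○
○○●●○○○
○○○○○○○
○○○○○○○
[17] ○○○○○○○
○○●●○○○
○○○^●○○
○○○○●○○
○○●●○○○
○○○○○○○
○○○○○○○
[18] ○○○○○○○
○○●●○○○
○○<○●○○
○○○○●○○
○○●●○○○
○○○○○○○
○○○○○○○
[19] ○○○○○○○
○○^●○○○
○○●○●○○
○○○○●○○
○○●●○○○
○○○○○○○
○○○○○○○
[20] ○○○○○○○
○<○●○○○
○○●○●○○
○○○○●○○
○○●●○○○
○○○○○○○
○○○○○○○
[21] ○^○○○○○
○●○●○○○
○○●○●○○
○○○○●○○
○○●●○○○
○○○○○○○
○○○○○○○
[22] ○●>○○○○
○●○●○○○
○○●○●○○
○○○○●○○
○○●●○○○
○○○○○○○
○○○○○○○
[23] ○●●○○○○
○●v●○○○
○○●○●○○
○○○○●○○
○○●●○○○
○○○○○○○
○○○○○○○
[24] ○●●○○○○
○<●●○○○
○○●○●○○
○○○○●○○
○○●●○○○
○○○○○○○
○○○○○○○
[25] ○●●○○○○
○○●●○○○
○v●○●○○
○○○○●○○
○○●●○○○
○○○○○○○
○○○○○○○
[26] ○●●○○○○
○○●●○○○
<●●○●○○
○○○○●○○
○○●●○○○
○○○○○○○
○○○○○○○
[27] ○●●○○○○
^○●●○○○
●●●○●○○
○○○○●○○
○○●●○○○
○○○○○○○
○○○○○○○
[28] ○●●○○○○
●>●●○○○
●●●○●○○
○○○○●○○
○○●●○○○
○○○○○○○
○○○○○○○
[29] ○●●○○○○
●●●●○○○
●v●○●○○
○○○○●○○
○○●●○○○
○○○○○○○
○○○○○○○
[30] ○●●○○○○
●●●●○○○
●○>○●○○
○○○○●○○
○○●●○○○
○○○○○○○
○○○○○○○
[31] ○●●○○○○
●●^●○○○
●○○○●○○
○○○○●○○
○○●●○○○
○○○○○○○
○○○○○○○
[32] ○●●○○○○
●<○●○○○
●○○○●○○
○○○○●○○
○○●●○○○
○○○○○○○
○○○○○○○

1,1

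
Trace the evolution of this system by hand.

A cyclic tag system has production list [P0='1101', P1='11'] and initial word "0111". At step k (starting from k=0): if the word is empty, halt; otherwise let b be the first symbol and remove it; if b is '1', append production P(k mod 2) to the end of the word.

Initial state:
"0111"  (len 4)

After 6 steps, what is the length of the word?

12

step 0: "0111"  (len 4)
step 1: "111"  (len 3)
step 2: "1111"  (len 4)
step 3: "1111101"  (len 7)
step 4: "11110111"  (len 8)
step 5: "11101111101"  (len 11)
step 6: "110111110111"  (len 12)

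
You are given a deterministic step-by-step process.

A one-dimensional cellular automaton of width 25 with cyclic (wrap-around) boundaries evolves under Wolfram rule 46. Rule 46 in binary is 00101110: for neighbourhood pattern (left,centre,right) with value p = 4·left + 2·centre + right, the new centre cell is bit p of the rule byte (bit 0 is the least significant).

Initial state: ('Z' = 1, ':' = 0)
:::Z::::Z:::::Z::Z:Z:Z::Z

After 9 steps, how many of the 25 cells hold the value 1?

0) :::Z::::Z:::::Z::Z:Z:Z::Z
1) ::ZZ:::ZZ::::ZZ:ZZZZZZ:ZZ
2) :ZZ:::ZZ::::ZZ:ZZ:::::ZZ:
3) ZZ:::ZZ::::ZZ:ZZ:::::ZZ::
4) Z:::ZZ::::ZZ:ZZ:::::ZZ::Z
5) :::ZZ::::ZZ:ZZ:::::ZZ::ZZ
6) ::ZZ::::ZZ:ZZ:::::ZZ::ZZ:
7) :ZZ::::ZZ:ZZ:::::ZZ::ZZ::
8) ZZ::::ZZ:ZZ:::::ZZ::ZZ:::
9) Z::::ZZ:ZZ:::::ZZ::ZZ:::Z

10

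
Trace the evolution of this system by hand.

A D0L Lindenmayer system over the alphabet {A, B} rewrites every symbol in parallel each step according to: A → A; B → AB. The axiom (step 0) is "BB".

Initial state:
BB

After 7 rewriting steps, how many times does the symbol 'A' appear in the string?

step 0: BB
step 1: ABAB
step 2: AABAAB
step 3: AAABAAAB
step 4: AAAABAAAAB
step 5: AAAAABAAAAAB
step 6: AAAAAABAAAAAAB
step 7: AAAAAAABAAAAAAAB

14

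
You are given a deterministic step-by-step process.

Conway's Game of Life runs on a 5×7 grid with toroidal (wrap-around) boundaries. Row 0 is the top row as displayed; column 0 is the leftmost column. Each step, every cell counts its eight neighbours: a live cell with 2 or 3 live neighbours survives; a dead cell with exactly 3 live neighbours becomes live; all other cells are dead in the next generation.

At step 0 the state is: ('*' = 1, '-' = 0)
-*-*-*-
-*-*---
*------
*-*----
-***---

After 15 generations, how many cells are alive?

k=0  -*-*-*-
-*-*---
*------
*-*----
-***---
k=1  **-*---
**--*--
*-*----
*-**---
*--**--
k=2  ---*--*
---*--*
*-*---*
*-*-*-*
*---*-*
k=3  ---**-*
--**-**
--*----
-------
-*--*--
k=4  *-----*
--*--**
--**---
-------
---***-
k=5  *--*---
****-**
--**---
--*----
----***
k=6  ---*---
*-----*
*---*-*
--*-**-
---****
k=7  *--*---
*----**
**-**--
*------
--*---*
k=8  **---*-
--**-*-
-*--**-
*-**--*
**----*
k=9  ----**-
*-**-*-
**---*-
--***--
-----*-
k=10  ---*-*-
*-**-*-
*----*-
-******
-----*-
k=11  --**-*-
-***-*-
*------
****---
-------
k=12  -*-*---
-*-*--*
*---*-*
***----
----*--
k=13  *--**--
-*-****
---*-**
**-*-**
*--*---
k=14  **-----
-------
-*-*---
-*-*-*-
---*-*-
k=15  -------
***----
----*--
---*---
**----*

8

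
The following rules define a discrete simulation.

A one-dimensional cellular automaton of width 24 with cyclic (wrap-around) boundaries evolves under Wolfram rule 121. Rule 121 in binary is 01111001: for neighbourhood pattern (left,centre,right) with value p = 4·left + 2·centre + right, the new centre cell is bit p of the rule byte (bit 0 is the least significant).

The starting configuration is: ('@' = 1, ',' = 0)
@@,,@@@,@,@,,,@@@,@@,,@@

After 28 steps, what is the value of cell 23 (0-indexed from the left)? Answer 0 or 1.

gen 0: @@,,@@@,@,@,,,@@@,@@,,@@
gen 1: ,@@,@,@@,@,@@,@,@@@@@,@,
gen 2: ,@@@,@@@@,@@@@,@@,,,@@,@
gen 3: @@,@@@,,@@@,,@@@@@@,@@@,
gen 4: @@@@,@@,@,@@,@,,,,@@@,@@
gen 5: ,,,@@@@@,@@@@,@@@,@,@@@,
gen 6: @@,@,,,@@@,,@@@,@@,@@,@@
gen 7: ,@@,@@,@,@@,@,@@@@@@@@@,
gen 8: ,@@@@@@,@@@@,@@,,,,,,,@@
gen 9: @@,,,,@@@,,@@@@@@@@@@,@@
gen 10: ,@@@@,@,@@,@,,,,,,,,@@@,
gen 11: ,@,,@@,@@@@,@@@@@@@,@,@@
gen 12: @,@,@@@@,,@@@,,,,,@@,@@@
gen 13: @@,@@,,@@,@,@@@@@,@@@@,,
gen 14: @@@@@@,@@@,@@,,,@@@,,@@,
gen 15: @,,,,@@@,@@@@@@,@,@@,@@@
gen 16: @@@@,@,@@@,,,,@@,@@@@@,,
gen 17: @,,@@,@@,@@@@,@@@@,,,@@,
gen 18: ,@,@@@@@@@,,@@@,,@@@,@@@
gen 19: @,@@,,,,,@@,@,@@,@,@@@,@
gen 20: @@@@@@@@,@@@,@@@@,@@,@@@
gen 21: ,,,,,,,@@@,@@@,,@@@@@@,,
gen 22: @@@@@@,@,@@@,@@,@,,,,@@@
gen 23: ,,,,,@@,@@,@@@@@,@@@,@,,
gen 24: @@@@,@@@@@@@,,,@@@,@@,@@
gen 25: ,,,@@@,,,,,@@@,@,@@@@@@,
gen 26: @@,@,@@@@@,@,@@,@@,,,,@@
gen 27: ,@@,@@,,,@@,@@@@@@@@@,@,
gen 28: ,@@@@@@@,@@@@,,,,,,,@@,@

1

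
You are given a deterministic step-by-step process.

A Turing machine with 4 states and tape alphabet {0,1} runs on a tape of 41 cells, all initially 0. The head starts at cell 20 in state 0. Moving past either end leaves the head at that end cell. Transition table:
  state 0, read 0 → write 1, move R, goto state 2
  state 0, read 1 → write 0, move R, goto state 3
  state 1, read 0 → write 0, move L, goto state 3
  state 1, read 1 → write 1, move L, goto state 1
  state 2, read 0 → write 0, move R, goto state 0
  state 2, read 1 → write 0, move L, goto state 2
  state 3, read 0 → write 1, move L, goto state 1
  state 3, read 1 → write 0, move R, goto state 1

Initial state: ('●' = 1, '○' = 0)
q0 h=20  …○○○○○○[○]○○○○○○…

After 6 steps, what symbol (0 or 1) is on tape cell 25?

0

[0] q0 h=20  …○○○○○○[○]○○○○○○…
[1] q2 h=21  …○○○○○●[○]○○○○○○…
[2] q0 h=22  …○○○○●○[○]○○○○○○…
[3] q2 h=23  …○○○●○●[○]○○○○○○…
[4] q0 h=24  …○○●○●○[○]○○○○○○…
[5] q2 h=25  …○●○●○●[○]○○○○○○…
[6] q0 h=26  …●○●○●○[○]○○○○○○…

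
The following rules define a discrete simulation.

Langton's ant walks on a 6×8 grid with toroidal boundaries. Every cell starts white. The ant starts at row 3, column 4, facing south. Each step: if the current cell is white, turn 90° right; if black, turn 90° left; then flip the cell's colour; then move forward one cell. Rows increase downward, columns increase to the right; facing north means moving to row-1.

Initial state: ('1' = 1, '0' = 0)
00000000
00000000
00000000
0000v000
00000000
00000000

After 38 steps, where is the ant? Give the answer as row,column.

0) 00000000
00000000
00000000
0000v000
00000000
00000000
1) 00000000
00000000
00000000
000<1000
00000000
00000000
2) 00000000
00000000
000^0000
00011000
00000000
00000000
3) 00000000
00000000
0001>000
00011000
00000000
00000000
4) 00000000
00000000
00011000
0001v000
00000000
00000000
5) 00000000
00000000
00011000
00010>00
00000000
00000000
6) 00000000
00000000
00011000
00010100
00000v00
00000000
7) 00000000
00000000
00011000
00010100
0000<100
00000000
8) 00000000
00000000
00011000
0001^100
00001100
00000000
9) 00000000
00000000
00011000
00011>00
00001100
00000000
10) 00000000
00000000
00011^00
00011000
00001100
00000000
11) 00000000
00000000
000111>0
00011000
00001100
00000000
12) 00000000
00000000
00011110
000110v0
00001100
00000000
13) 00000000
00000000
00011110
00011<10
00001100
00000000
14) 00000000
00000000
00011^10
00011110
00001100
00000000
15) 00000000
00000000
0001<010
00011110
00001100
00000000
16) 00000000
00000000
00010010
0001v110
00001100
00000000
17) 00000000
00000000
00010010
00010>10
00001100
00000000
18) 00000000
00000000
00010^10
00010010
00001100
00000000
19) 00000000
00000000
000101>0
00010010
00001100
00000000
20) 00000000
000000^0
00010100
00010010
00001100
00000000
21) 00000000
0000001>
00010100
00010010
00001100
00000000
22) 00000000
00000011
0001010v
00010010
00001100
00000000
23) 00000000
00000011
000101<1
00010010
00001100
00000000
24) 00000000
000000^1
00010111
00010010
00001100
00000000
25) 00000000
00000<01
00010111
00010010
00001100
00000000
26) 00000^00
00000101
00010111
00010010
00001100
00000000
27) 000001>0
00000101
00010111
00010010
00001100
00000000
28) 00000110
000001v1
00010111
00010010
00001100
00000000
29) 00000110
00000<11
00010111
00010010
00001100
00000000
30) 00000110
00000011
00010v11
00010010
00001100
00000000
31) 00000110
00000011
000100>1
00010010
00001100
00000000
32) 00000110
000000^1
00010001
00010010
00001100
00000000
33) 00000110
00000<01
00010001
00010010
00001100
00000000
34) 00000^10
00000101
00010001
00010010
00001100
00000000
35) 0000<010
00000101
00010001
00010010
00001100
00000000
36) 00001010
00000101
00010001
00010010
00001100
0000^000
37) 00001010
00000101
00010001
00010010
00001100
00001>00
38) 00001v10
00000101
00010001
00010010
00001100
00001100

0,5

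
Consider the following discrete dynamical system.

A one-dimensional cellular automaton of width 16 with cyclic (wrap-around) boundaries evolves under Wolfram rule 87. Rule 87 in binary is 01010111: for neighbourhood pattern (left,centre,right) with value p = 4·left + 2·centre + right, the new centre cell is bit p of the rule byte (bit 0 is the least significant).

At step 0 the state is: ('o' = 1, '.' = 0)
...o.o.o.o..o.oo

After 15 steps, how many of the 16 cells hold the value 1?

step 0: ...o.o.o.o..o.oo
step 1: oooo.o.o.oooo..o
step 2: ...o.o.o....ooo.
step 3: oooo.o.ooooo..oo
step 4: ...o.o.....ooo..
step 5: oooo.oooooo..ooo
step 6: ...o......ooo...
step 7: oooooooooo..oooo
step 8: .........ooo....
step 9: ooooooooo..ooooo
step 10: ........ooo.....
step 11: oooooooo..oooooo
step 12: .......ooo......
step 13: ooooooo..ooooooo
step 14: ......ooo.......
step 15: oooooo..oooooooo

14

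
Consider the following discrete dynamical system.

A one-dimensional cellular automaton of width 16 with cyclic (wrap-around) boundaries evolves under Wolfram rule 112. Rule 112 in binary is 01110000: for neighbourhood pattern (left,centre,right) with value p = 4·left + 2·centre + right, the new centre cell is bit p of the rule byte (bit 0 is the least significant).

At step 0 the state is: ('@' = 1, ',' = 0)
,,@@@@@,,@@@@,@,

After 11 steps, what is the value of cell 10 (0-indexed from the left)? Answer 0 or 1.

k=0  ,,@@@@@,,@@@@,@,
k=1  ,,,,,,@@,,,,@@,@
k=2  @,,,,,,@@,,,,@@,
k=3  ,@,,,,,,@@,,,,@@
k=4  @,@,,,,,,@@,,,,@
k=5  @@,@,,,,,,@@,,,,
k=6  ,@@,@,,,,,,@@,,,
k=7  ,,@@,@,,,,,,@@,,
k=8  ,,,@@,@,,,,,,@@,
k=9  ,,,,@@,@,,,,,,@@
k=10  @,,,,@@,@,,,,,,@
k=11  @@,,,,@@,@,,,,,,

0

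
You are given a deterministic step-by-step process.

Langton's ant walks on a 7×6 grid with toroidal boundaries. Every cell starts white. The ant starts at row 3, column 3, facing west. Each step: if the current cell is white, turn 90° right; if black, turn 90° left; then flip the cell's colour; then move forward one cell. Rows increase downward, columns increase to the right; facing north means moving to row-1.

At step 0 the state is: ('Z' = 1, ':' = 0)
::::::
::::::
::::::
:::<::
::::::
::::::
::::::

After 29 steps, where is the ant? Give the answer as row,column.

0) ::::::
::::::
::::::
:::<::
::::::
::::::
::::::
1) ::::::
::::::
:::^::
:::Z::
::::::
::::::
::::::
2) ::::::
::::::
:::Z>:
:::Z::
::::::
::::::
::::::
3) ::::::
::::::
:::ZZ:
:::Zv:
::::::
::::::
::::::
4) ::::::
::::::
:::ZZ:
:::<Z:
::::::
::::::
::::::
5) ::::::
::::::
:::ZZ:
::::Z:
:::v::
::::::
::::::
6) ::::::
::::::
:::ZZ:
::::Z:
::<Z::
::::::
::::::
7) ::::::
::::::
:::ZZ:
::^:Z:
::ZZ::
::::::
::::::
8) ::::::
::::::
:::ZZ:
::Z>Z:
::ZZ::
::::::
::::::
9) ::::::
::::::
:::ZZ:
::ZZZ:
::Zv::
::::::
::::::
10) ::::::
::::::
:::ZZ:
::ZZZ:
::Z:>:
::::::
::::::
11) ::::::
::::::
:::ZZ:
::ZZZ:
::Z:Z:
::::v:
::::::
12) ::::::
::::::
:::ZZ:
::ZZZ:
::Z:Z:
:::<Z:
::::::
13) ::::::
::::::
:::ZZ:
::ZZZ:
::Z^Z:
:::ZZ:
::::::
14) ::::::
::::::
:::ZZ:
::ZZZ:
::ZZ>:
:::ZZ:
::::::
15) ::::::
::::::
:::ZZ:
::ZZ^:
::ZZ::
:::ZZ:
::::::
16) ::::::
::::::
:::ZZ:
::Z<::
::ZZ::
:::ZZ:
::::::
17) ::::::
::::::
:::ZZ:
::Z:::
::Zv::
:::ZZ:
::::::
18) ::::::
::::::
:::ZZ:
::Z:::
::Z:>:
:::ZZ:
::::::
19) ::::::
::::::
:::ZZ:
::Z:::
::Z:Z:
:::Zv:
::::::
20) ::::::
::::::
:::ZZ:
::Z:::
::Z:Z:
:::Z:>
::::::
21) ::::::
::::::
:::ZZ:
::Z:::
::Z:Z:
:::Z:Z
:::::v
22) ::::::
::::::
:::ZZ:
::Z:::
::Z:Z:
:::Z:Z
::::<Z
23) ::::::
::::::
:::ZZ:
::Z:::
::Z:Z:
:::Z^Z
::::ZZ
24) ::::::
::::::
:::ZZ:
::Z:::
::Z:Z:
:::ZZ>
::::ZZ
25) ::::::
::::::
:::ZZ:
::Z:::
::Z:Z^
:::ZZ:
::::ZZ
26) ::::::
::::::
:::ZZ:
::Z:::
>:Z:ZZ
:::ZZ:
::::ZZ
27) ::::::
::::::
:::ZZ:
::Z:::
Z:Z:ZZ
v::ZZ:
::::ZZ
28) ::::::
::::::
:::ZZ:
::Z:::
Z:Z:ZZ
Z::ZZ<
::::ZZ
29) ::::::
::::::
:::ZZ:
::Z:::
Z:Z:Z^
Z::ZZZ
::::ZZ

4,5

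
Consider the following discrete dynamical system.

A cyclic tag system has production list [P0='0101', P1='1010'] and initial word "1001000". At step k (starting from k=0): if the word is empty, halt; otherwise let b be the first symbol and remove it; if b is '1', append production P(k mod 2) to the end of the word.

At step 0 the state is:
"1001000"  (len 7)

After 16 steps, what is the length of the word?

gen 0: "1001000"  (len 7)
gen 1: "0010000101"  (len 10)
gen 2: "010000101"  (len 9)
gen 3: "10000101"  (len 8)
gen 4: "00001011010"  (len 11)
gen 5: "0001011010"  (len 10)
gen 6: "001011010"  (len 9)
gen 7: "01011010"  (len 8)
gen 8: "1011010"  (len 7)
gen 9: "0110100101"  (len 10)
gen 10: "110100101"  (len 9)
gen 11: "101001010101"  (len 12)
gen 12: "010010101011010"  (len 15)
gen 13: "10010101011010"  (len 14)
gen 14: "00101010110101010"  (len 17)
gen 15: "0101010110101010"  (len 16)
gen 16: "101010110101010"  (len 15)

15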